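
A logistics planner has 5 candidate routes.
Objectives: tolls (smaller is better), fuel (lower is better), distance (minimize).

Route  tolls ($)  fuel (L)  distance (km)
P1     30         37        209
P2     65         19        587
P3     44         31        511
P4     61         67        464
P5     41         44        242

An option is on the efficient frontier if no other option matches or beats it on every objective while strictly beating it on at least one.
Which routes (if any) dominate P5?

P1

P1: tolls 30≤41, fuel 37≤44, distance 209≤242 — dominates P5.
Others (P2, P3, P4) are each worse than P5 on at least one objective.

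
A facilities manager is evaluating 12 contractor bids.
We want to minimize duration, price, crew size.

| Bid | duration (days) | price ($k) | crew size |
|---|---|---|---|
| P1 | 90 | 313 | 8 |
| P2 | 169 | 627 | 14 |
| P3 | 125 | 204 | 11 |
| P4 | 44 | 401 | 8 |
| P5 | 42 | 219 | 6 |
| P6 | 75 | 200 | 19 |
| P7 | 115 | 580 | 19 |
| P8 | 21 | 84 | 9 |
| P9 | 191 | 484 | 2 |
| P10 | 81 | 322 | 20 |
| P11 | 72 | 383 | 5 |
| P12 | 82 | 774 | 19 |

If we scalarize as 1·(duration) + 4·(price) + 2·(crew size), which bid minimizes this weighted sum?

P1: 1·90 + 4·313 + 2·8 = 1358
P2: 1·169 + 4·627 + 2·14 = 2705
P3: 1·125 + 4·204 + 2·11 = 963
P4: 1·44 + 4·401 + 2·8 = 1664
P5: 1·42 + 4·219 + 2·6 = 930
P6: 1·75 + 4·200 + 2·19 = 913
P7: 1·115 + 4·580 + 2·19 = 2473
P8: 1·21 + 4·84 + 2·9 = 375
P9: 1·191 + 4·484 + 2·2 = 2131
P10: 1·81 + 4·322 + 2·20 = 1409
P11: 1·72 + 4·383 + 2·5 = 1614
P12: 1·82 + 4·774 + 2·19 = 3216
Lowest: P8 at 375.

P8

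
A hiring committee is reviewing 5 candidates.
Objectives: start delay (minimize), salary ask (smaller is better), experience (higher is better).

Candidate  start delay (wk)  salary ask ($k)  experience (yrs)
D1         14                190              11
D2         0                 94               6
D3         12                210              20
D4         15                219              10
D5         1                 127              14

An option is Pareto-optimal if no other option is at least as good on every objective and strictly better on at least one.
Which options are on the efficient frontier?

D1: dominated by D5 (start delay 1≤14, salary ask 127≤190, experience 14≥11).
D2: not dominated (best start delay).
D3: not dominated (best experience).
D4: dominated by D1 (start delay 14≤15, salary ask 190≤219, experience 11≥10).
D5: not dominated.

D2, D3, D5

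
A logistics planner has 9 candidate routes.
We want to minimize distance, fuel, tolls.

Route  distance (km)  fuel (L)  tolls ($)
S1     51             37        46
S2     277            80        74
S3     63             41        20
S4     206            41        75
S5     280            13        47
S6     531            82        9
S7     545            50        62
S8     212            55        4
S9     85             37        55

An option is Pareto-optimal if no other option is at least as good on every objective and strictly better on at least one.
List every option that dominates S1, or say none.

none

S2: worse on distance (277 vs 51).
S3: worse on distance (63 vs 51).
S4: worse on distance (206 vs 51).
S5: worse on distance (280 vs 51).
S6: worse on distance (531 vs 51).
S7: worse on distance (545 vs 51).
S8: worse on distance (212 vs 51).
S9: worse on distance (85 vs 51).
No option dominates S1.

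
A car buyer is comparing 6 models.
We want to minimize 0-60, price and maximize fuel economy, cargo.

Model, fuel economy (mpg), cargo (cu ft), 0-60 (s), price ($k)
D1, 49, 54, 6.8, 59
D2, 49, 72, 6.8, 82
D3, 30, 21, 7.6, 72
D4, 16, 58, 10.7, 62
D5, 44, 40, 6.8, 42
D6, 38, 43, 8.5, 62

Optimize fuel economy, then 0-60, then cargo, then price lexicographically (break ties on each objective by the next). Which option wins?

D2

First maximize fuel economy: best is 49, kept {D1, D2}.
Then minimize 0-60: best is 6.8, kept {D1, D2}.
Then maximize cargo: best is 72, kept {D2}.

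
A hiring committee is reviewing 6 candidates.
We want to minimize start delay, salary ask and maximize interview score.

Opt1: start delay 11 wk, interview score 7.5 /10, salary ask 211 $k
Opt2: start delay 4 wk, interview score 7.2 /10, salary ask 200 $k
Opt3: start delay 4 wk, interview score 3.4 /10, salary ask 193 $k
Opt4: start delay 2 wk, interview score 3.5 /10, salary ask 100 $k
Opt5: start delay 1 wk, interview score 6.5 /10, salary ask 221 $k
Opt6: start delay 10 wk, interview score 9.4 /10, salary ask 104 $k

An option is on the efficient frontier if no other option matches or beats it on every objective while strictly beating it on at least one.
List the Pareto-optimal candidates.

Opt1: dominated by Opt6 (start delay 10≤11, interview score 9.4≥7.5, salary ask 104≤211).
Opt2: not dominated.
Opt3: dominated by Opt4 (start delay 2≤4, interview score 3.5≥3.4, salary ask 100≤193).
Opt4: not dominated (best salary ask).
Opt5: not dominated (best start delay).
Opt6: not dominated (best interview score).

Opt2, Opt4, Opt5, Opt6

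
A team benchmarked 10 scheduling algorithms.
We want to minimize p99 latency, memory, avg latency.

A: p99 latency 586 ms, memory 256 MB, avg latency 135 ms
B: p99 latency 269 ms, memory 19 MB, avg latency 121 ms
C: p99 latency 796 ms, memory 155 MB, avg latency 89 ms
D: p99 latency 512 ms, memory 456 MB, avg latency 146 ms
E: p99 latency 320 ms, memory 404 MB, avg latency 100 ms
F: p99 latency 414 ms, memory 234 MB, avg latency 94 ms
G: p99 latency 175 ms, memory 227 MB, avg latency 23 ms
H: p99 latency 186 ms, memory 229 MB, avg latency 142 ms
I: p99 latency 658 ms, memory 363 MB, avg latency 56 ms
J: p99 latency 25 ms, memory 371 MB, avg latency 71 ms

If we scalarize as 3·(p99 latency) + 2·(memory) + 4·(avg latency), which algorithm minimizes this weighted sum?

G

A: 3·586 + 2·256 + 4·135 = 2810
B: 3·269 + 2·19 + 4·121 = 1329
C: 3·796 + 2·155 + 4·89 = 3054
D: 3·512 + 2·456 + 4·146 = 3032
E: 3·320 + 2·404 + 4·100 = 2168
F: 3·414 + 2·234 + 4·94 = 2086
G: 3·175 + 2·227 + 4·23 = 1071
H: 3·186 + 2·229 + 4·142 = 1584
I: 3·658 + 2·363 + 4·56 = 2924
J: 3·25 + 2·371 + 4·71 = 1101
Lowest: G at 1071.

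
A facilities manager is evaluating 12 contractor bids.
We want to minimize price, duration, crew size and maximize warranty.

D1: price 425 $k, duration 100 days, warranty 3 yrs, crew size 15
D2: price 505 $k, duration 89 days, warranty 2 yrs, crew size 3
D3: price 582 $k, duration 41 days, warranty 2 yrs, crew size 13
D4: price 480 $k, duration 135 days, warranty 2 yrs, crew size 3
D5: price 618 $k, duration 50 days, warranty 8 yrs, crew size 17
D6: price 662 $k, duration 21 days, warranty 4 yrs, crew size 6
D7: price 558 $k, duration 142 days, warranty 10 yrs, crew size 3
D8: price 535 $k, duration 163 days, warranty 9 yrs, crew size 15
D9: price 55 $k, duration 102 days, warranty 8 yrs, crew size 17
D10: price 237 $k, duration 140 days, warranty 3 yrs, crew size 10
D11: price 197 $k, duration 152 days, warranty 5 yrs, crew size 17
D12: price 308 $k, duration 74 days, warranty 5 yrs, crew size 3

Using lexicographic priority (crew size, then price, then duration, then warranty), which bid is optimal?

First minimize crew size: best is 3, kept {D2, D4, D7, D12}.
Then minimize price: best is 308, kept {D12}.

D12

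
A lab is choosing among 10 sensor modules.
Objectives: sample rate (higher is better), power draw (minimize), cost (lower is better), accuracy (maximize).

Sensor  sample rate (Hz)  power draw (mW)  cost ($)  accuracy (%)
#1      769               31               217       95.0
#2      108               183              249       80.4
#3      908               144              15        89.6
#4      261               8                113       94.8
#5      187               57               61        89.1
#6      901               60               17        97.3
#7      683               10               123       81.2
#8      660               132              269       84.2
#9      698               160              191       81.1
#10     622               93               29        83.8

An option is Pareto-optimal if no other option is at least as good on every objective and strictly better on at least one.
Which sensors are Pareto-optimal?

#1: not dominated.
#2: dominated by #1 (sample rate 769≥108, power draw 31≤183, cost 217≤249, accuracy 95.0≥80.4).
#3: not dominated (best sample rate).
#4: not dominated (best power draw).
#5: not dominated.
#6: not dominated (best accuracy).
#7: not dominated.
#8: dominated by #1 (sample rate 769≥660, power draw 31≤132, cost 217≤269, accuracy 95.0≥84.2).
#9: dominated by #3 (sample rate 908≥698, power draw 144≤160, cost 15≤191, accuracy 89.6≥81.1).
#10: dominated by #6 (sample rate 901≥622, power draw 60≤93, cost 17≤29, accuracy 97.3≥83.8).

#1, #3, #4, #5, #6, #7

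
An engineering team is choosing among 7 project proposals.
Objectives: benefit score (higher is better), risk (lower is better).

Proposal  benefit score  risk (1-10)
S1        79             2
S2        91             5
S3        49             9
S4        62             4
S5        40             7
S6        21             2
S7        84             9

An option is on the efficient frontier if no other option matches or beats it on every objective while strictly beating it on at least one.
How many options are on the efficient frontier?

2

S1: not dominated.
S2: not dominated (best benefit score).
S3: dominated by S1 (benefit score 79≥49, risk 2≤9).
S4: dominated by S1 (benefit score 79≥62, risk 2≤4).
S5: dominated by S1 (benefit score 79≥40, risk 2≤7).
S6: dominated by S1 (benefit score 79≥21, risk 2≤2).
S7: dominated by S2 (benefit score 91≥84, risk 5≤9).
Pareto-optimal: S1, S2 → 2.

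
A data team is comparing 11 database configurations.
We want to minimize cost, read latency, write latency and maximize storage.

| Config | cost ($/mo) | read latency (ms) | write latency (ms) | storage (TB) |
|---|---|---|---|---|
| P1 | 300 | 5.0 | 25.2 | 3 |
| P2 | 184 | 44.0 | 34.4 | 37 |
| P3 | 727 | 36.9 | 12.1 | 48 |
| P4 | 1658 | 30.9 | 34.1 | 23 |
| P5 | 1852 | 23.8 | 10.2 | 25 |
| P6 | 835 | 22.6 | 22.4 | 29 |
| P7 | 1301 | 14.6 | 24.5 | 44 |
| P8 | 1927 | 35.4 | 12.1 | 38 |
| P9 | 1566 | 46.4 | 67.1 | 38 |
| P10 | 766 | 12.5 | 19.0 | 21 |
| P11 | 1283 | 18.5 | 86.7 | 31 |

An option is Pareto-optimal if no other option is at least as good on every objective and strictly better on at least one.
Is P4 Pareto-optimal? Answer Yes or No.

No

P6 vs P4: cost 835≤1658, read latency 22.6≤30.9, write latency 22.4≤34.1, storage 29≥23 — P6 is at least as good on every objective and strictly better on at least one, so P6 dominates P4.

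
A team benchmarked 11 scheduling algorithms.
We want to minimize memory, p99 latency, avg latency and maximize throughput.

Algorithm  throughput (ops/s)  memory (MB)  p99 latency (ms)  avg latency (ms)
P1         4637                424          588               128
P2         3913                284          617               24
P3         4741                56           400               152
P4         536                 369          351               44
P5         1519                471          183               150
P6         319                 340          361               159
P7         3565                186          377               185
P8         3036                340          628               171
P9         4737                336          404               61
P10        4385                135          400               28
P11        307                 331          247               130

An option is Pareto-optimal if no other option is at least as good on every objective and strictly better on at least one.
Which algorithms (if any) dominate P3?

none

P1: worse on throughput (4637 vs 4741).
P2: worse on throughput (3913 vs 4741).
P4: worse on throughput (536 vs 4741).
P5: worse on throughput (1519 vs 4741).
P6: worse on throughput (319 vs 4741).
P7: worse on throughput (3565 vs 4741).
P8: worse on throughput (3036 vs 4741).
P9: worse on throughput (4737 vs 4741).
P10: worse on throughput (4385 vs 4741).
P11: worse on throughput (307 vs 4741).
No option dominates P3.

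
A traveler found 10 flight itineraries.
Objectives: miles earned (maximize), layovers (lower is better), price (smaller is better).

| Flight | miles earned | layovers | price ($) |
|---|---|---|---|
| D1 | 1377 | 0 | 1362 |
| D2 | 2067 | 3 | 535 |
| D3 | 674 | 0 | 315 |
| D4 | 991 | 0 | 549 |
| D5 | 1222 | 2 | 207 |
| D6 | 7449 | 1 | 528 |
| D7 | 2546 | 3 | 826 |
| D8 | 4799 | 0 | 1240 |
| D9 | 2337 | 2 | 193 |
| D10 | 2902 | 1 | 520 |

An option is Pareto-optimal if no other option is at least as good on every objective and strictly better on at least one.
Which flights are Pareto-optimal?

D3, D4, D6, D8, D9, D10

D1: dominated by D8 (miles earned 4799≥1377, layovers 0≤0, price 1240≤1362).
D2: dominated by D6 (miles earned 7449≥2067, layovers 1≤3, price 528≤535).
D3: not dominated.
D4: not dominated.
D5: dominated by D9 (miles earned 2337≥1222, layovers 2≤2, price 193≤207).
D6: not dominated (best miles earned).
D7: dominated by D6 (miles earned 7449≥2546, layovers 1≤3, price 528≤826).
D8: not dominated.
D9: not dominated (best price).
D10: not dominated.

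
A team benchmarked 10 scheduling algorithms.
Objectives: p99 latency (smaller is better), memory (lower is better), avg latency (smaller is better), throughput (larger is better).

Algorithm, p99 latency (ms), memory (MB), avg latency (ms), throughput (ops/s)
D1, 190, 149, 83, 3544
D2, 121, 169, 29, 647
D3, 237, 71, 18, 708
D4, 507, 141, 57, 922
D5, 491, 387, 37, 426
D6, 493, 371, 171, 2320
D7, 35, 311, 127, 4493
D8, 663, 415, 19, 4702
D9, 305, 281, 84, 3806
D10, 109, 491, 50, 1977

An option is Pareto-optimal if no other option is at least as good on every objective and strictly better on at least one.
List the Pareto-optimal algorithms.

D1: not dominated.
D2: not dominated.
D3: not dominated (best memory).
D4: not dominated.
D5: dominated by D2 (p99 latency 121≤491, memory 169≤387, avg latency 29≤37, throughput 647≥426).
D6: dominated by D1 (p99 latency 190≤493, memory 149≤371, avg latency 83≤171, throughput 3544≥2320).
D7: not dominated (best p99 latency).
D8: not dominated (best throughput).
D9: not dominated.
D10: not dominated.

D1, D2, D3, D4, D7, D8, D9, D10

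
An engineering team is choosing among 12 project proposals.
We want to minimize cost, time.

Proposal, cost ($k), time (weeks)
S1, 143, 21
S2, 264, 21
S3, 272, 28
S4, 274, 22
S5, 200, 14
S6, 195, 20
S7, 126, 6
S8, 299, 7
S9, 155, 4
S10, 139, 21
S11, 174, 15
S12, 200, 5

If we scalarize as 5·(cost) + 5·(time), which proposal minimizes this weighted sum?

S7

S1: 5·143 + 5·21 = 820
S2: 5·264 + 5·21 = 1425
S3: 5·272 + 5·28 = 1500
S4: 5·274 + 5·22 = 1480
S5: 5·200 + 5·14 = 1070
S6: 5·195 + 5·20 = 1075
S7: 5·126 + 5·6 = 660
S8: 5·299 + 5·7 = 1530
S9: 5·155 + 5·4 = 795
S10: 5·139 + 5·21 = 800
S11: 5·174 + 5·15 = 945
S12: 5·200 + 5·5 = 1025
Lowest: S7 at 660.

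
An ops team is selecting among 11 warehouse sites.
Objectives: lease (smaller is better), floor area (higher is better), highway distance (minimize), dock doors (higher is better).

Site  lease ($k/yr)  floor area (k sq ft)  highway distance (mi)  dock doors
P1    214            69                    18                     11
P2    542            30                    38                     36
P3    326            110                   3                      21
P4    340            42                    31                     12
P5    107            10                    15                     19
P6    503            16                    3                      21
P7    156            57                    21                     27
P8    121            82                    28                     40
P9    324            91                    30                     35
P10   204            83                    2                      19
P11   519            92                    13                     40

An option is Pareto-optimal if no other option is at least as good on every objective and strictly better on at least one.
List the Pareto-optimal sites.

P3, P5, P7, P8, P9, P10, P11

P1: dominated by P10 (lease 204≤214, floor area 83≥69, highway distance 2≤18, dock doors 19≥11).
P2: dominated by P8 (lease 121≤542, floor area 82≥30, highway distance 28≤38, dock doors 40≥36).
P3: not dominated (best floor area).
P4: dominated by P3 (lease 326≤340, floor area 110≥42, highway distance 3≤31, dock doors 21≥12).
P5: not dominated (best lease).
P6: dominated by P3 (lease 326≤503, floor area 110≥16, highway distance 3≤3, dock doors 21≥21).
P7: not dominated.
P8: not dominated.
P9: not dominated.
P10: not dominated (best highway distance).
P11: not dominated.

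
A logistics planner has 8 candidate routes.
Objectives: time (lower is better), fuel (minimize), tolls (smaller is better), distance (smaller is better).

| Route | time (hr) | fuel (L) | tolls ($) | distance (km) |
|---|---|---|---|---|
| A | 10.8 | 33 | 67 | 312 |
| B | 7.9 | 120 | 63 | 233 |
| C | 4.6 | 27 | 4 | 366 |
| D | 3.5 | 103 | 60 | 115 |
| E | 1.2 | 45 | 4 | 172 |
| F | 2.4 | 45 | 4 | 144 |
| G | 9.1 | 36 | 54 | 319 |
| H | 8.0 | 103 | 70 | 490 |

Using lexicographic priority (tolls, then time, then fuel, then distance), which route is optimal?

E

First minimize tolls: best is 4, kept {C, E, F}.
Then minimize time: best is 1.2, kept {E}.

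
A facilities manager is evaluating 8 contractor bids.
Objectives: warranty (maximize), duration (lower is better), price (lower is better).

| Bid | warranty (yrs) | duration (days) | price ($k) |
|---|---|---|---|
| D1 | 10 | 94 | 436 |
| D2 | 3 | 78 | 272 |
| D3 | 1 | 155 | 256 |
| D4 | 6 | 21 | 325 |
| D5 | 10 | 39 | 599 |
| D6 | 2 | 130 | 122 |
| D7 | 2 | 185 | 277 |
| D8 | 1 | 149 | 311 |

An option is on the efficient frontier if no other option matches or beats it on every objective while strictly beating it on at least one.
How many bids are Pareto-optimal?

D1: not dominated.
D2: not dominated.
D3: dominated by D6 (warranty 2≥1, duration 130≤155, price 122≤256).
D4: not dominated (best duration).
D5: not dominated.
D6: not dominated (best price).
D7: dominated by D2 (warranty 3≥2, duration 78≤185, price 272≤277).
D8: dominated by D2 (warranty 3≥1, duration 78≤149, price 272≤311).
Pareto-optimal: D1, D2, D4, D5, D6 → 5.

5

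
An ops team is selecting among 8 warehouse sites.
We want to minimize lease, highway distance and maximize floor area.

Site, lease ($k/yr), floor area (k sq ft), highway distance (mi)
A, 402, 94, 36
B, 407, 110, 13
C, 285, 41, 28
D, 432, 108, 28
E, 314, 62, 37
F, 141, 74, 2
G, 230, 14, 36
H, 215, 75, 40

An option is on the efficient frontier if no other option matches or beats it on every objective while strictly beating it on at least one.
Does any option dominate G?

Yes

F vs G: lease 141≤230, floor area 74≥14, highway distance 2≤36 — F is at least as good on every objective and strictly better on at least one, so F dominates G.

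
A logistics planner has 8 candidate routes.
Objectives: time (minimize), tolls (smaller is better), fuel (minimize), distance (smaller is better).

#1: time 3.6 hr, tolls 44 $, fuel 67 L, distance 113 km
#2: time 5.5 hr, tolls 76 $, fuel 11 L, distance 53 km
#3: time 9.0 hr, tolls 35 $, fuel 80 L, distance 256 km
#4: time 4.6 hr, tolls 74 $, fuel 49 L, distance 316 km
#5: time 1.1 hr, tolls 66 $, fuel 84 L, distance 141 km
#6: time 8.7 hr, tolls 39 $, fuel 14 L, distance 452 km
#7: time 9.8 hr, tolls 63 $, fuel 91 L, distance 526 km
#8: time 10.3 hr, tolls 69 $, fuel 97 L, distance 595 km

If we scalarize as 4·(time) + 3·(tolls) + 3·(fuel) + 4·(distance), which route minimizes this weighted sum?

#2

#1: 4·3.6 + 3·44 + 3·67 + 4·113 = 799.4
#2: 4·5.5 + 3·76 + 3·11 + 4·53 = 495.0
#3: 4·9.0 + 3·35 + 3·80 + 4·256 = 1405.0
#4: 4·4.6 + 3·74 + 3·49 + 4·316 = 1651.4
#5: 4·1.1 + 3·66 + 3·84 + 4·141 = 1018.4
#6: 4·8.7 + 3·39 + 3·14 + 4·452 = 2001.8
#7: 4·9.8 + 3·63 + 3·91 + 4·526 = 2605.2
#8: 4·10.3 + 3·69 + 3·97 + 4·595 = 2919.2
Lowest: #2 at 495.0.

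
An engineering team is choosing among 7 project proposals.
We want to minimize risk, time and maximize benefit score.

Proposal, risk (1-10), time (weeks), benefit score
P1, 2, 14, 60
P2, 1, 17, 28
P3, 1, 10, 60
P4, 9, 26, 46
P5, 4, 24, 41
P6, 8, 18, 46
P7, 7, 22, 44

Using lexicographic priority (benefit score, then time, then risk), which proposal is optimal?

P3

First maximize benefit score: best is 60, kept {P1, P3}.
Then minimize time: best is 10, kept {P3}.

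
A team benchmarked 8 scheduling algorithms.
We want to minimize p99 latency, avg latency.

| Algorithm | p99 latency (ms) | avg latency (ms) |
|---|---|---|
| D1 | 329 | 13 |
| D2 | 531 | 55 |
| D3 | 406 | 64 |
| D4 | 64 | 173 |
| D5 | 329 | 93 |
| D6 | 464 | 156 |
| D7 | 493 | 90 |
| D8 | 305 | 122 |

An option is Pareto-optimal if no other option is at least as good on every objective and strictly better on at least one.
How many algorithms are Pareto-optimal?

3

D1: not dominated (best avg latency).
D2: dominated by D1 (p99 latency 329≤531, avg latency 13≤55).
D3: dominated by D1 (p99 latency 329≤406, avg latency 13≤64).
D4: not dominated (best p99 latency).
D5: dominated by D1 (p99 latency 329≤329, avg latency 13≤93).
D6: dominated by D1 (p99 latency 329≤464, avg latency 13≤156).
D7: dominated by D1 (p99 latency 329≤493, avg latency 13≤90).
D8: not dominated.
Pareto-optimal: D1, D4, D8 → 3.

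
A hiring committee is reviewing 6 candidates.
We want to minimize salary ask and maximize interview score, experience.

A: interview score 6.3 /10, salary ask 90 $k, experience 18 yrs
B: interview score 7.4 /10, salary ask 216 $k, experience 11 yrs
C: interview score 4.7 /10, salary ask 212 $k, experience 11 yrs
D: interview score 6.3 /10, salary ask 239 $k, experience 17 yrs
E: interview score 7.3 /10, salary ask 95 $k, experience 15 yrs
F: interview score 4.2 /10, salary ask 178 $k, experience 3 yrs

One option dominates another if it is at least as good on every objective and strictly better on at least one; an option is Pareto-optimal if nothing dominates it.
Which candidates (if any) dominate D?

A: interview score 6.3≥6.3, salary ask 90≤239, experience 18≥17 — dominates D.
Others (B, C, E, F) are each worse than D on at least one objective.

A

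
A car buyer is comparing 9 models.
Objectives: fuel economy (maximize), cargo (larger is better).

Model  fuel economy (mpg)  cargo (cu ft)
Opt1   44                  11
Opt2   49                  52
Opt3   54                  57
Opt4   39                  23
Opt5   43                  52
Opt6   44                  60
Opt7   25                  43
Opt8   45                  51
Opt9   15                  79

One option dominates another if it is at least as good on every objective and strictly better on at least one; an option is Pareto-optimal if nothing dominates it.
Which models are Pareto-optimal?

Opt1: dominated by Opt2 (fuel economy 49≥44, cargo 52≥11).
Opt2: dominated by Opt3 (fuel economy 54≥49, cargo 57≥52).
Opt3: not dominated (best fuel economy).
Opt4: dominated by Opt2 (fuel economy 49≥39, cargo 52≥23).
Opt5: dominated by Opt2 (fuel economy 49≥43, cargo 52≥52).
Opt6: not dominated.
Opt7: dominated by Opt2 (fuel economy 49≥25, cargo 52≥43).
Opt8: dominated by Opt2 (fuel economy 49≥45, cargo 52≥51).
Opt9: not dominated (best cargo).

Opt3, Opt6, Opt9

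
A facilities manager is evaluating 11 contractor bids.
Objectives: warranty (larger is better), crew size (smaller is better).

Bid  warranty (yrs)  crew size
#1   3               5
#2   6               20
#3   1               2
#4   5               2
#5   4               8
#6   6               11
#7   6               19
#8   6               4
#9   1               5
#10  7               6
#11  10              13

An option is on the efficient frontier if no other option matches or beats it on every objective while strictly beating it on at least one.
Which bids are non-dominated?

#1: dominated by #4 (warranty 5≥3, crew size 2≤5).
#2: dominated by #6 (warranty 6≥6, crew size 11≤20).
#3: dominated by #4 (warranty 5≥1, crew size 2≤2).
#4: not dominated.
#5: dominated by #4 (warranty 5≥4, crew size 2≤8).
#6: dominated by #8 (warranty 6≥6, crew size 4≤11).
#7: dominated by #6 (warranty 6≥6, crew size 11≤19).
#8: not dominated.
#9: dominated by #1 (warranty 3≥1, crew size 5≤5).
#10: not dominated.
#11: not dominated (best warranty).

#4, #8, #10, #11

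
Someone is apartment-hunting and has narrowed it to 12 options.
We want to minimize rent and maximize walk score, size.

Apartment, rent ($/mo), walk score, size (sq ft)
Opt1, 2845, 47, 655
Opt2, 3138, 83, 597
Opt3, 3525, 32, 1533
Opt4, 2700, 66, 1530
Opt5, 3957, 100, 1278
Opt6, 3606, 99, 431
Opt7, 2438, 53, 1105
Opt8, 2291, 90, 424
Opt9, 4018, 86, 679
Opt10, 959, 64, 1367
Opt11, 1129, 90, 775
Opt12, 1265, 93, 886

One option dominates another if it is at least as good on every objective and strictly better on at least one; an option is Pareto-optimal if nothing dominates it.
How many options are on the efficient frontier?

Opt1: dominated by Opt4 (rent 2700≤2845, walk score 66≥47, size 1530≥655).
Opt2: dominated by Opt11 (rent 1129≤3138, walk score 90≥83, size 775≥597).
Opt3: not dominated (best size).
Opt4: not dominated.
Opt5: not dominated (best walk score).
Opt6: not dominated.
Opt7: dominated by Opt10 (rent 959≤2438, walk score 64≥53, size 1367≥1105).
Opt8: dominated by Opt11 (rent 1129≤2291, walk score 90≥90, size 775≥424).
Opt9: dominated by Opt5 (rent 3957≤4018, walk score 100≥86, size 1278≥679).
Opt10: not dominated (best rent).
Opt11: not dominated.
Opt12: not dominated.
Pareto-optimal: Opt3, Opt4, Opt5, Opt6, Opt10, Opt11, Opt12 → 7.

7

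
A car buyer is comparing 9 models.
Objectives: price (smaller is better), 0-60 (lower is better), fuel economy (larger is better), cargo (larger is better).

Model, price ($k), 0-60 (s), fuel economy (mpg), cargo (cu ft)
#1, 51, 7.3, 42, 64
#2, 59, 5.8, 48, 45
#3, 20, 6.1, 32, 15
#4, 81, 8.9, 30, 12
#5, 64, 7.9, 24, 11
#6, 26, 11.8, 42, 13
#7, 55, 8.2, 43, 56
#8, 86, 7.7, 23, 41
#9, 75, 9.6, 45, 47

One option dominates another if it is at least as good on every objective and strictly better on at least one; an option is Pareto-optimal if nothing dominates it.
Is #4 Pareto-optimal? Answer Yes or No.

No

#1 vs #4: price 51≤81, 0-60 7.3≤8.9, fuel economy 42≥30, cargo 64≥12 — #1 is at least as good on every objective and strictly better on at least one, so #1 dominates #4.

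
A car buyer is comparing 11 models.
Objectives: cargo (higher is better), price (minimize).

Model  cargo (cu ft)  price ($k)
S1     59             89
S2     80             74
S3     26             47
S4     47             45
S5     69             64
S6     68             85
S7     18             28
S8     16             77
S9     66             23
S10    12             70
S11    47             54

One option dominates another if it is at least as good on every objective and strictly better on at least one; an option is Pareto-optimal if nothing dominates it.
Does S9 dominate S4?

S9 vs S4: cargo 66≥47, price 23≤45 — S9 is at least as good on every objective with at least one strict improvement.

Yes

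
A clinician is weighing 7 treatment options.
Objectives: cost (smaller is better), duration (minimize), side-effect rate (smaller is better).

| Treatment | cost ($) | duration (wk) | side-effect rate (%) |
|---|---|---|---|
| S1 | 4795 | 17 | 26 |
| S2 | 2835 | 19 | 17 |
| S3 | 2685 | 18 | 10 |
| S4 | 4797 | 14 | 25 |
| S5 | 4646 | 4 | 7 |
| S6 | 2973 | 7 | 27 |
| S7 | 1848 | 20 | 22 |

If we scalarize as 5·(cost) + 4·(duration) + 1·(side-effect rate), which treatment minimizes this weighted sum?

S7

S1: 5·4795 + 4·17 + 1·26 = 24069
S2: 5·2835 + 4·19 + 1·17 = 14268
S3: 5·2685 + 4·18 + 1·10 = 13507
S4: 5·4797 + 4·14 + 1·25 = 24066
S5: 5·4646 + 4·4 + 1·7 = 23253
S6: 5·2973 + 4·7 + 1·27 = 14920
S7: 5·1848 + 4·20 + 1·22 = 9342
Lowest: S7 at 9342.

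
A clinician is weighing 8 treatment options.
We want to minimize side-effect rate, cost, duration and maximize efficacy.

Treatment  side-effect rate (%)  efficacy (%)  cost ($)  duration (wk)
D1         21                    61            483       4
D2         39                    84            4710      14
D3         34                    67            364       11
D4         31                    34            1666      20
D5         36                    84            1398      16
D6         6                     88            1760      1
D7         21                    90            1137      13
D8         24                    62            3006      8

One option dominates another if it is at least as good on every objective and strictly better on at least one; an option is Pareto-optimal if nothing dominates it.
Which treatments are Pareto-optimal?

D1, D3, D6, D7

D1: not dominated.
D2: dominated by D6 (side-effect rate 6≤39, efficacy 88≥84, cost 1760≤4710, duration 1≤14).
D3: not dominated (best cost).
D4: dominated by D1 (side-effect rate 21≤31, efficacy 61≥34, cost 483≤1666, duration 4≤20).
D5: dominated by D7 (side-effect rate 21≤36, efficacy 90≥84, cost 1137≤1398, duration 13≤16).
D6: not dominated (best side-effect rate).
D7: not dominated (best efficacy).
D8: dominated by D6 (side-effect rate 6≤24, efficacy 88≥62, cost 1760≤3006, duration 1≤8).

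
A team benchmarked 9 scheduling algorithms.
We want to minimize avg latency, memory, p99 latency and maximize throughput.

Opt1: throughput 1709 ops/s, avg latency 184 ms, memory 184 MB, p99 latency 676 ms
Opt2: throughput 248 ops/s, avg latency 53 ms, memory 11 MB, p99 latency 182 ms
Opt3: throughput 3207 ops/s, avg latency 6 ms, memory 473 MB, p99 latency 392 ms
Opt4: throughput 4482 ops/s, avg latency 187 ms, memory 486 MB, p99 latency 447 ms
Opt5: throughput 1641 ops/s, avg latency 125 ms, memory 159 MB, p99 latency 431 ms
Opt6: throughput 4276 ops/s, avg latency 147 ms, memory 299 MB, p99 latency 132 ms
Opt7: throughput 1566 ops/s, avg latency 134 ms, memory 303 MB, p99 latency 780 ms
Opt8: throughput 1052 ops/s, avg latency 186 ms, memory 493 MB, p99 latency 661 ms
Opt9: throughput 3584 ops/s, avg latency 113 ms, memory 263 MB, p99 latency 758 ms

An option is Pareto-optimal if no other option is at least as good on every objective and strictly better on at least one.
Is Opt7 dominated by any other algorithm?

Opt5 vs Opt7: throughput 1641≥1566, avg latency 125≤134, memory 159≤303, p99 latency 431≤780 — Opt5 is at least as good on every objective and strictly better on at least one, so Opt5 dominates Opt7.

Yes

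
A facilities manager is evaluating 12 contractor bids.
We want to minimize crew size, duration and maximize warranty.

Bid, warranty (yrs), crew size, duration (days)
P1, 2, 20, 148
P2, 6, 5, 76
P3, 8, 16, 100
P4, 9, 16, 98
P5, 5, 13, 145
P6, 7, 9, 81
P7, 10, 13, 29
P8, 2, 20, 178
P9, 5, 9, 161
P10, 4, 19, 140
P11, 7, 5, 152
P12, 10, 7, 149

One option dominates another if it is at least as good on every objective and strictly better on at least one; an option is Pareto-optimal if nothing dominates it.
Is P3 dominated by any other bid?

P4 vs P3: warranty 9≥8, crew size 16≤16, duration 98≤100 — P4 is at least as good on every objective and strictly better on at least one, so P4 dominates P3.

Yes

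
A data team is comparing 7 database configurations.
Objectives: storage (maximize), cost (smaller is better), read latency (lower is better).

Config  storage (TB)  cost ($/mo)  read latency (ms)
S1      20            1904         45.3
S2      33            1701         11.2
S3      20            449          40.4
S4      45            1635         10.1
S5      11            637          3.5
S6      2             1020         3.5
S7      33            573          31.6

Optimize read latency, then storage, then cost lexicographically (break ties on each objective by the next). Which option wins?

First minimize read latency: best is 3.5, kept {S5, S6}.
Then maximize storage: best is 11, kept {S5}.

S5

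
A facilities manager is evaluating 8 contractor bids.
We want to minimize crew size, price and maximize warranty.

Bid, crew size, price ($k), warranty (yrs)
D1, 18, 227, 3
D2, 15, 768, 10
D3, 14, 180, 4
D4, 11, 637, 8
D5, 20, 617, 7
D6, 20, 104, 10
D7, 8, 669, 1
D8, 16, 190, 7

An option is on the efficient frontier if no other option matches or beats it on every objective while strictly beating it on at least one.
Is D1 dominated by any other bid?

D3 vs D1: crew size 14≤18, price 180≤227, warranty 4≥3 — D3 is at least as good on every objective and strictly better on at least one, so D3 dominates D1.

Yes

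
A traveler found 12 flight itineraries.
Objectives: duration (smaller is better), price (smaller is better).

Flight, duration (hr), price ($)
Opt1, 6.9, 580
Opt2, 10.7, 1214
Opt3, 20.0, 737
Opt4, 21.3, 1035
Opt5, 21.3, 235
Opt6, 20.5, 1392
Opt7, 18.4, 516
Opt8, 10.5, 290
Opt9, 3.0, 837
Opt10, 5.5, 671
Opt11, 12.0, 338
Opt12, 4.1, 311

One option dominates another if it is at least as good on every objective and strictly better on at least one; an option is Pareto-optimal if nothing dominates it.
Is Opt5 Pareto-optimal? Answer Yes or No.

Yes

Opt1: worse on price (580 vs 235).
Opt2: worse on price (1214 vs 235).
Opt3: worse on price (737 vs 235).
Opt4: worse on price (1035 vs 235).
Opt6: worse on price (1392 vs 235).
Opt7: worse on price (516 vs 235).
Opt8: worse on price (290 vs 235).
Opt9: worse on price (837 vs 235).
Opt10: worse on price (671 vs 235).
Opt11: worse on price (338 vs 235).
Opt12: worse on price (311 vs 235).
No option is at least as good as Opt5 on every objective and strictly better on one.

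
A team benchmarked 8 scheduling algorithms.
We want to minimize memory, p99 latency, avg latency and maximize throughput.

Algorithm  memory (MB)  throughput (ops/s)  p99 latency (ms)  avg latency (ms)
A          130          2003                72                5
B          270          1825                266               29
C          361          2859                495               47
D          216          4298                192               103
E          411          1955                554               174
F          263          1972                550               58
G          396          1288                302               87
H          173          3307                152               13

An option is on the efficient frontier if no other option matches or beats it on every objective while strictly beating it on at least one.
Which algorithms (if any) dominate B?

A: memory 130≤270, throughput 2003≥1825, p99 latency 72≤266, avg latency 5≤29 — dominates B.
H: memory 173≤270, throughput 3307≥1825, p99 latency 152≤266, avg latency 13≤29 — dominates B.
Others (C, D, E, F, G) are each worse than B on at least one objective.

A, H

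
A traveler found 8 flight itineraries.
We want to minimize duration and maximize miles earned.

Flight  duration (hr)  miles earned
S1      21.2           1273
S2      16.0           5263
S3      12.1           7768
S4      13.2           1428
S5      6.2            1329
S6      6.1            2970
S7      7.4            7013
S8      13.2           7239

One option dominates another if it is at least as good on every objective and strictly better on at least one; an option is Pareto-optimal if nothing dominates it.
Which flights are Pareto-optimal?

S3, S6, S7

S1: dominated by S2 (duration 16.0≤21.2, miles earned 5263≥1273).
S2: dominated by S3 (duration 12.1≤16.0, miles earned 7768≥5263).
S3: not dominated (best miles earned).
S4: dominated by S3 (duration 12.1≤13.2, miles earned 7768≥1428).
S5: dominated by S6 (duration 6.1≤6.2, miles earned 2970≥1329).
S6: not dominated (best duration).
S7: not dominated.
S8: dominated by S3 (duration 12.1≤13.2, miles earned 7768≥7239).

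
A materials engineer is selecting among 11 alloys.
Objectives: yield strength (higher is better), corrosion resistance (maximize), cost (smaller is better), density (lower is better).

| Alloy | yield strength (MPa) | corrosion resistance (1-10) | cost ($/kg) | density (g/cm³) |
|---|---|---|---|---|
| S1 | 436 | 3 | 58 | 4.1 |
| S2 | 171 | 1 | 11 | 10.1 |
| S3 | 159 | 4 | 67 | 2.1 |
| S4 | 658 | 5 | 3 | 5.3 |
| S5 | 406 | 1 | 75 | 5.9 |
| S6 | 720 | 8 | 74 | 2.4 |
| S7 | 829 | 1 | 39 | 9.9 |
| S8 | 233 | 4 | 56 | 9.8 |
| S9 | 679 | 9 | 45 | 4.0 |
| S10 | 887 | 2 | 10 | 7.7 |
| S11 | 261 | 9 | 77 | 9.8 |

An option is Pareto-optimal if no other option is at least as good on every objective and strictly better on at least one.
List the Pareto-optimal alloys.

S1: dominated by S9 (yield strength 679≥436, corrosion resistance 9≥3, cost 45≤58, density 4.0≤4.1).
S2: dominated by S4 (yield strength 658≥171, corrosion resistance 5≥1, cost 3≤11, density 5.3≤10.1).
S3: not dominated (best density).
S4: not dominated (best cost).
S5: dominated by S1 (yield strength 436≥406, corrosion resistance 3≥1, cost 58≤75, density 4.1≤5.9).
S6: not dominated.
S7: dominated by S10 (yield strength 887≥829, corrosion resistance 2≥1, cost 10≤39, density 7.7≤9.9).
S8: dominated by S4 (yield strength 658≥233, corrosion resistance 5≥4, cost 3≤56, density 5.3≤9.8).
S9: not dominated.
S10: not dominated (best yield strength).
S11: dominated by S9 (yield strength 679≥261, corrosion resistance 9≥9, cost 45≤77, density 4.0≤9.8).

S3, S4, S6, S9, S10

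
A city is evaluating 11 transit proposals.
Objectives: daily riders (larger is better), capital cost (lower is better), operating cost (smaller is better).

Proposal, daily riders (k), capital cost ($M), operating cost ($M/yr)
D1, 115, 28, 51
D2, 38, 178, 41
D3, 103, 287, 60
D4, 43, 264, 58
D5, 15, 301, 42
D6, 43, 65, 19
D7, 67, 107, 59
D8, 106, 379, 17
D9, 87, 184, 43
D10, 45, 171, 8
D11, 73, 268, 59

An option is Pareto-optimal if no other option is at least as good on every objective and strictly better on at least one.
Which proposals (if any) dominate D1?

D2: worse on daily riders (38 vs 115).
D3: worse on daily riders (103 vs 115).
D4: worse on daily riders (43 vs 115).
D5: worse on daily riders (15 vs 115).
D6: worse on daily riders (43 vs 115).
D7: worse on daily riders (67 vs 115).
D8: worse on daily riders (106 vs 115).
D9: worse on daily riders (87 vs 115).
D10: worse on daily riders (45 vs 115).
D11: worse on daily riders (73 vs 115).
No option dominates D1.

none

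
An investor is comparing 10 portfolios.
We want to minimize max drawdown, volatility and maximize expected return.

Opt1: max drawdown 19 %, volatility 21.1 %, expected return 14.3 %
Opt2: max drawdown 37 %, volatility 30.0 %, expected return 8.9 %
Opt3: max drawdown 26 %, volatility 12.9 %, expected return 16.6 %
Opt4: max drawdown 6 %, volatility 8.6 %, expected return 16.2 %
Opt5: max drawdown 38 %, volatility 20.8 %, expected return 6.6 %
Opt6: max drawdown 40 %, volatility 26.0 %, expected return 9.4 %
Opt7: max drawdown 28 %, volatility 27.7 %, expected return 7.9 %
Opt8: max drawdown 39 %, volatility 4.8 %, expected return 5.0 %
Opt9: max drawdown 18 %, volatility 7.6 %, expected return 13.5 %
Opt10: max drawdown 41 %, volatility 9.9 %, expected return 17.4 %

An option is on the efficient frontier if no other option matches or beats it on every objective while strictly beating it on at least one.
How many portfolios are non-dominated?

5

Opt1: dominated by Opt4 (max drawdown 6≤19, volatility 8.6≤21.1, expected return 16.2≥14.3).
Opt2: dominated by Opt1 (max drawdown 19≤37, volatility 21.1≤30.0, expected return 14.3≥8.9).
Opt3: not dominated.
Opt4: not dominated (best max drawdown).
Opt5: dominated by Opt3 (max drawdown 26≤38, volatility 12.9≤20.8, expected return 16.6≥6.6).
Opt6: dominated by Opt1 (max drawdown 19≤40, volatility 21.1≤26.0, expected return 14.3≥9.4).
Opt7: dominated by Opt1 (max drawdown 19≤28, volatility 21.1≤27.7, expected return 14.3≥7.9).
Opt8: not dominated (best volatility).
Opt9: not dominated.
Opt10: not dominated (best expected return).
Pareto-optimal: Opt3, Opt4, Opt8, Opt9, Opt10 → 5.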